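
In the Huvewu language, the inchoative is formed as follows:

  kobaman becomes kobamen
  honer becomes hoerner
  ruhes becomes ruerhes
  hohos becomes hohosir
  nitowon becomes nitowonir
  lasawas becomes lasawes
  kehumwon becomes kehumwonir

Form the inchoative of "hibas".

hibes

"hibas" has last vowel 'a'. The stems whose last vowel is 'a' (kobaman → kobamen, lasawas → lasawes) change the last vowel to 'e'.
The other patterns: stems whose last vowel is 'o' add -ir; stems whose last vowel is 'e' insert -er- after the first vowel.
So hibas → hibes.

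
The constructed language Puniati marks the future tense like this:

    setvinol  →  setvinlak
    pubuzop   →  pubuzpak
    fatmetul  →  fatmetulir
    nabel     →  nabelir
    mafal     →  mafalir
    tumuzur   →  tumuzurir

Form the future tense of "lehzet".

lehzetir

setvinol and nabel both end in -l yet inflect differently (setvinlak, nabelir), so the final letter is not what conditions the rule; the last vowel is.
"lehzet" has last vowel 'e'. The one such stem in the data (nabel → nabelir) adds -ir, so the same rule applies.
So lehzet → lehzetir.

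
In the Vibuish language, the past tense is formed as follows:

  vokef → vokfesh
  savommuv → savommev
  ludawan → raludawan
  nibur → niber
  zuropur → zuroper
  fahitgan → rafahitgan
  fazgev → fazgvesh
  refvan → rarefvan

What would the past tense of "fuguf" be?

"fuguf" has last vowel 'u'. The stems whose last vowel is 'u' (zuropur → zuroper, nibur → niber, savommuv → savommev) change the last vowel to 'e'.
The other patterns: stems whose last vowel is 'e' delete the last vowel and add -esh; stems whose last vowel is 'a' add the prefix ra-.
So fuguf → fugef.

fugef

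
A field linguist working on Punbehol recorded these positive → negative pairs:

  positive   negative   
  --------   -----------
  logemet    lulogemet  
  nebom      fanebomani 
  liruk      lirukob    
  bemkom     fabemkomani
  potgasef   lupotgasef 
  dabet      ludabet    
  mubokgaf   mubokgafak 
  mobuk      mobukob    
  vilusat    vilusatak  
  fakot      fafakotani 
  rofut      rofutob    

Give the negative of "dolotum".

dolotumob

rofut and dabet both end in -t yet inflect differently (rofutob, ludabet), so the final letter is not what conditions the rule; the last vowel is.
"dolotum" has last vowel 'u'. The stems whose last vowel is 'u' (mobuk → mobukob, liruk → lirukob, rofut → rofutob) add -ob.
The other patterns: stems whose last vowel is 'e' add the prefix lu-; stems whose last vowel is 'o' add fa- … -ani around the stem; stems whose last vowel is 'a' add -ak.
So dolotum → dolotumob.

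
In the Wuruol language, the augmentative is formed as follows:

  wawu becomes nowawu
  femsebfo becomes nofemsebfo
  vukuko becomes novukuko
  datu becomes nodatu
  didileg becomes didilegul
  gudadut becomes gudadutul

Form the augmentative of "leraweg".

"leraweg" ends in a consonant. The stems ending in a consonant (didileg → didilegul, gudadut → gudadutul) add -ul.
So leraweg → lerawegul.

lerawegul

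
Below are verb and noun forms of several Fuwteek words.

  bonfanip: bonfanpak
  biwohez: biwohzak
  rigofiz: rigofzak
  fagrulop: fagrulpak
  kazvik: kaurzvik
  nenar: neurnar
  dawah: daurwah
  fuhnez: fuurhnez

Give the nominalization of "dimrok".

"dimrok" has 2 vowels. The stems with 2 vowels (kazvik → kaurzvik, nenar → neurnar, dawah → daurwah) insert -ur- after the first vowel.
So dimrok → diurmrok.

diurmrok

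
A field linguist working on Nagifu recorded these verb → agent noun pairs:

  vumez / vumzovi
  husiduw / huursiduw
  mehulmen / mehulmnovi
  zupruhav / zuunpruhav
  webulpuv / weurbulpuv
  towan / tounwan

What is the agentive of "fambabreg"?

fambabrgovi

"fambabreg" has last vowel 'e'. The stems whose last vowel is 'e' (vumez → vumzovi, mehulmen → mehulmnovi) delete the last vowel and add -ovi.
The other patterns: stems whose last vowel is 'u' insert -ur- after the first vowel; stems whose last vowel is 'a' insert -un- after the first vowel.
So fambabreg → fambabrgovi.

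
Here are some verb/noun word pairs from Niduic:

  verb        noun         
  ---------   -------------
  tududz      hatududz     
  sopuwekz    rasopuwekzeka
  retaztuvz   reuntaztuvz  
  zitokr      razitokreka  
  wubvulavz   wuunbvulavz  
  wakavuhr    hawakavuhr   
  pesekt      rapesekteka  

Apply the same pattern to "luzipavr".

luunzipavr

sopuwekz and retaztuvz both end in -z yet inflect differently (rasopuwekzeka, reuntaztuvz), so the final letter is not what conditions the rule; the second-to-last letter is.
"luzipavr" has second-to-last letter 'v'. The stems whose second-to-last letter is 'v' (retaztuvz → reuntaztuvz, wubvulavz → wuunbvulavz) insert -un- after the first vowel.
So luzipavr → luunzipavr.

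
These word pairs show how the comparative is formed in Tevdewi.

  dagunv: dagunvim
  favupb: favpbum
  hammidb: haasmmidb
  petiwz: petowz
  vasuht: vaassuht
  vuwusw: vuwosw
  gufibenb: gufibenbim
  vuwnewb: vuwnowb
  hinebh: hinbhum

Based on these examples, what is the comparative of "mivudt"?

miasvudt

favupb and gufibenb both end in -b yet inflect differently (favpbum, gufibenbim), so the final letter is not what conditions the rule; the second-to-last letter is.
"mivudt" has second-to-last letter 'd'. The one such stem in the data (hammidb → haasmmidb) inserts -as- after the first vowel (as does vasuht), so the same rule applies.
The other patterns: stems whose second-to-last letter is 'b' or 'p' delete the last vowel and add -um; stems whose second-to-last letter is 'n' add -im; stems whose second-to-last letter is 's' or 'w' change the last vowel to 'o'.
So mivudt → miasvudt.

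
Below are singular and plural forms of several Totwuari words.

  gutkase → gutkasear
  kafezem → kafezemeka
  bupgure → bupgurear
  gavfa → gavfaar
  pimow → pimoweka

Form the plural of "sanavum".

gutkase and kafezem both have last vowel 'e' yet inflect differently (gutkasear, kafezemeka), so the last vowel is not what conditions the rule; whether the stem ends in a vowel or a consonant is.
"sanavum" ends in a consonant. The stems ending in a consonant (pimow → pimoweka, kafezem → kafezemeka) add -eka.
So sanavum → sanavumeka.

sanavumeka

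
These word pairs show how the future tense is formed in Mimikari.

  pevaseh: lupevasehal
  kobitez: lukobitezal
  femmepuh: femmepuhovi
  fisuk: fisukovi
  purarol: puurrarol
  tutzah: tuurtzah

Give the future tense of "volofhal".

vourlofhal

pevaseh and femmepuh both end in -h yet inflect differently (lupevasehal, femmepuhovi), so the final letter is not what conditions the rule; the last vowel is.
"volofhal" has last vowel 'a'. The one such stem in the data (tutzah → tuurtzah) inserts -ur- after the first vowel (as does purarol), so the same rule applies.
So volofhal → vourlofhal.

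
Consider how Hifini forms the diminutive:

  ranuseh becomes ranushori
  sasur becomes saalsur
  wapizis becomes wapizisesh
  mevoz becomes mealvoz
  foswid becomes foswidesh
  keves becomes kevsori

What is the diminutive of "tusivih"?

wapizis and keves both end in -s yet inflect differently (wapizisesh, kevsori), so the final letter is not what conditions the rule; the last vowel is.
"tusivih" has last vowel 'i'. The stems whose last vowel is 'i' (wapizis → wapizisesh, foswid → foswidesh) add -esh.
The other patterns: stems whose last vowel is 'e' delete the last vowel and add -ori; stems whose last vowel is 'o' or 'u' insert -al- after the first vowel.
So tusivih → tusivihesh.

tusivihesh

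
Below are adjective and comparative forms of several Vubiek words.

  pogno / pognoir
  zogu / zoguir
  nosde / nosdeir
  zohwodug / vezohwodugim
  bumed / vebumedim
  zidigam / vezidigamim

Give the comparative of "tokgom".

vetokgomim

"tokgom" ends in a consonant. The stems ending in a consonant (zohwodug → vezohwodugim, bumed → vebumedim, zidigam → vezidigamim) add ve- … -im around the stem.
The other pattern: stems ending in a vowel add -ir.
So tokgom → vetokgomim.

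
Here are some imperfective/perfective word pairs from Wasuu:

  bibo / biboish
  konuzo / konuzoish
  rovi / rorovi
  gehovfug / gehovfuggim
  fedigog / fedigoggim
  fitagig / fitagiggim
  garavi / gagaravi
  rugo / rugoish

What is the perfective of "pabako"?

pabakoish

fedigog and konuzo both have last vowel 'o' yet inflect differently (fedigoggim, konuzoish), so the last vowel is not what conditions the rule; the final letter is.
"pabako" ends in -o. The stems ending in -o (konuzo → konuzoish, rugo → rugoish, bibo → biboish) add -ish.
The other patterns: stems ending in -g double the final consonant and add -im; stems ending in -i repeat the first consonant+vowel as a prefix.
So pabako → pabakoish.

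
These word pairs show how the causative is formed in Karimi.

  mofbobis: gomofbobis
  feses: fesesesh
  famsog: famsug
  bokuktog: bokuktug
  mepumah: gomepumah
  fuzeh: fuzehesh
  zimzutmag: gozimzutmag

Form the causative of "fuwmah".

zimzutmag and bokuktog both end in -g yet inflect differently (gozimzutmag, bokuktug), so the final letter is not what conditions the rule; the last vowel is.
"fuwmah" has last vowel 'a'. The stems whose last vowel is 'a' (mepumah → gomepumah, zimzutmag → gozimzutmag) add the prefix go-.
So fuwmah → gofuwmah.

gofuwmah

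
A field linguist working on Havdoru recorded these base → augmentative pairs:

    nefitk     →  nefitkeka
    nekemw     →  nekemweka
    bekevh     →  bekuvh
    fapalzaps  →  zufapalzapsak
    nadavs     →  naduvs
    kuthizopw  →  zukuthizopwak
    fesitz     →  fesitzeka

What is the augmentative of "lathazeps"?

zulathazepsak

fapalzaps and nadavs both end in -s yet inflect differently (zufapalzapsak, naduvs), so the final letter is not what conditions the rule; the second-to-last letter is.
"lathazeps" has second-to-last letter 'p'. The stems whose second-to-last letter is 'p' (kuthizopw → zukuthizopwak, fapalzaps → zufapalzapsak) add zu- … -ak around the stem.
So lathazeps → zulathazepsak.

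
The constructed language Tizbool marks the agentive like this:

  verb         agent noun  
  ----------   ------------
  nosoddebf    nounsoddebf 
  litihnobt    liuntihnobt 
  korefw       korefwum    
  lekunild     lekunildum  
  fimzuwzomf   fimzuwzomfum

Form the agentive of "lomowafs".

nosoddebf and fimzuwzomf both end in -f yet inflect differently (nounsoddebf, fimzuwzomfum), so the final letter is not what conditions the rule; the second-to-last letter is.
"lomowafs" has second-to-last letter 'f'. The one such stem in the data (korefw → korefwum) adds -um, so the same rule applies.
The other pattern: stems whose second-to-last letter is 'b' insert -un- after the first vowel.
So lomowafs → lomowafsum.

lomowafsum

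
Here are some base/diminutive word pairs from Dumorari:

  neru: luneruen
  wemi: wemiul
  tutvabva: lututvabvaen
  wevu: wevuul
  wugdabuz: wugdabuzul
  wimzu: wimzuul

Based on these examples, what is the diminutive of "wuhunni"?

wuhunniul

"wuhunni" begins with w-. The stems beginning with w- (wugdabuz → wugdabuzul, wevu → wevuul, wimzu → wimzuul) add -ul.
So wuhunni → wuhunniul.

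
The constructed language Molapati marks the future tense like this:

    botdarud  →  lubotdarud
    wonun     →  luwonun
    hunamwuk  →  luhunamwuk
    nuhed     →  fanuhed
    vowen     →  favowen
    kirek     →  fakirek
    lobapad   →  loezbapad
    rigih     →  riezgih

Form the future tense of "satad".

saeztad

botdarud and nuhed both end in -d yet inflect differently (lubotdarud, fanuhed), so the final letter is not what conditions the rule; the last vowel is.
"satad" has last vowel 'a'. The one such stem in the data (lobapad → loezbapad) inserts -ez- after the first vowel (as does rigih), so the same rule applies.
So satad → saeztad.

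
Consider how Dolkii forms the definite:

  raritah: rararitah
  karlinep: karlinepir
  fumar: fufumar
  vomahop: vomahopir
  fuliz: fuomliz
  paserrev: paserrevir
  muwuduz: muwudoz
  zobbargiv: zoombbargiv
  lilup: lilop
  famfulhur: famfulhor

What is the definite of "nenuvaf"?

nenenuvaf

"nenuvaf" has last vowel 'a'. The stems whose last vowel is 'a' (raritah → rararitah, fumar → fufumar) repeat the first consonant+vowel as a prefix.
So nenuvaf → nenenuvaf.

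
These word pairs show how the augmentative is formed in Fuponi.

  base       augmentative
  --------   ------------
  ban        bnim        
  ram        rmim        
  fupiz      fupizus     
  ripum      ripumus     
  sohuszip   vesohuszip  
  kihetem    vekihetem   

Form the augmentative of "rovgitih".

verovgitih

ram and ripum both end in -m yet inflect differently (rmim, ripumus), so the final letter is not what conditions the rule; the number of vowels is.
"rovgitih" has 3 vowels. The stems with 3 vowels (sohuszip → vesohuszip, kihetem → vekihetem) add the prefix ve-.
The other patterns: stems with 1 vowel delete the last vowel and add -im; stems with 2 vowels add -us.
So rovgitih → verovgitih.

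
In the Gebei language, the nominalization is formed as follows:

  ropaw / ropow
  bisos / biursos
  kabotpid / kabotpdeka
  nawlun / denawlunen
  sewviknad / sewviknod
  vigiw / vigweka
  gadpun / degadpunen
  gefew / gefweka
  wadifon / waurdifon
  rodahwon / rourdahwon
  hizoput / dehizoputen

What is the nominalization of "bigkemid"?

bigkemdeka

wadifon and gadpun both end in -n yet inflect differently (waurdifon, degadpunen), so the final letter is not what conditions the rule; the last vowel is.
"bigkemid" has last vowel 'i'. The stems whose last vowel is 'i' (kabotpid → kabotpdeka, vigiw → vigweka) delete the last vowel and add -eka.
So bigkemid → bigkemdeka.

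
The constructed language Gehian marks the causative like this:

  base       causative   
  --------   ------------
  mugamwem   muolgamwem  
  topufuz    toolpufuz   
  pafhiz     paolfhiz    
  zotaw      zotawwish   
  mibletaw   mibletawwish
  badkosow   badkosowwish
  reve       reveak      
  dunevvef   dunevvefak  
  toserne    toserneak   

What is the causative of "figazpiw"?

mugamwem and reve both have last vowel 'e' yet inflect differently (muolgamwem, reveak), so the last vowel is not what conditions the rule; the final letter is.
"figazpiw" ends in -w. The stems ending in -w (zotaw → zotawwish, mibletaw → mibletawwish, badkosow → badkosowwish) double the final consonant and add -ish.
So figazpiw → figazpiwwish.

figazpiwwish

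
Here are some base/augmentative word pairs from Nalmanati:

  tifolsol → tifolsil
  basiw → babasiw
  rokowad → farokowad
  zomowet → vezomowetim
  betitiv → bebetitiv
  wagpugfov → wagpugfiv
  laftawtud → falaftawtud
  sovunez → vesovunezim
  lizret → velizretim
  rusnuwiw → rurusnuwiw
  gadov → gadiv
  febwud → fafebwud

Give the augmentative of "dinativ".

didinativ

wagpugfov and betitiv both end in -v yet inflect differently (wagpugfiv, bebetitiv), so the final letter is not what conditions the rule; the last vowel is.
"dinativ" has last vowel 'i'. The stems whose last vowel is 'i' (basiw → babasiw, betitiv → bebetitiv, rusnuwiw → rurusnuwiw) repeat the first consonant+vowel as a prefix.
The other patterns: stems whose last vowel is 'o' change the last vowel to 'i'; stems whose last vowel is 'e' add ve- … -im around the stem; stems whose last vowel is 'a' or 'u' add the prefix fa-.
So dinativ → didinativ.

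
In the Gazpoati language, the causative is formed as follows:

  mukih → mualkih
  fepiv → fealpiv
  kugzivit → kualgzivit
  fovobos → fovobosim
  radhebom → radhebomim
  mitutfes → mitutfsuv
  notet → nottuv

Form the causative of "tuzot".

fovobos and mitutfes both end in -s yet inflect differently (fovobosim, mitutfsuv), so the final letter is not what conditions the rule; the last vowel is.
"tuzot" has last vowel 'o'. The stems whose last vowel is 'o' (fovobos → fovobosim, radhebom → radhebomim) add -im.
So tuzot → tuzotim.

tuzotim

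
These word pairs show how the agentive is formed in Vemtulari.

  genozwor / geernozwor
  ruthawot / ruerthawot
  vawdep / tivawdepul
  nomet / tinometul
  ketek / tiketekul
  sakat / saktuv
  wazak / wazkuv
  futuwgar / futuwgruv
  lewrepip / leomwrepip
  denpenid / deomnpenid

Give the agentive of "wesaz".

ruthawot and nomet both end in -t yet inflect differently (ruerthawot, tinometul), so the final letter is not what conditions the rule; the last vowel is.
"wesaz" has last vowel 'a'. The stems whose last vowel is 'a' (sakat → saktuv, wazak → wazkuv, futuwgar → futuwgruv) delete the last vowel and add -uv.
The other patterns: stems whose last vowel is 'o' insert -er- after the first vowel; stems whose last vowel is 'e' add ti- … -ul around the stem; stems whose last vowel is 'i' insert -om- after the first vowel.
So wesaz → weszuv.

weszuv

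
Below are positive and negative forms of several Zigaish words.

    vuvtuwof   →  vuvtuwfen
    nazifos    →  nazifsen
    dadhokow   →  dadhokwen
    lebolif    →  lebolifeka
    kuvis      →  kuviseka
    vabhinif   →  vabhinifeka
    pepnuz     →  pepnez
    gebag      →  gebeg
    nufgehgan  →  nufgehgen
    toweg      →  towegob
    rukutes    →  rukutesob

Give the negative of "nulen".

nulenob

vuvtuwof and lebolif both end in -f yet inflect differently (vuvtuwfen, lebolifeka), so the final letter is not what conditions the rule; the last vowel is.
"nulen" has last vowel 'e'. The stems whose last vowel is 'e' (toweg → towegob, rukutes → rukutesob) add -ob.
The other patterns: stems whose last vowel is 'o' delete the last vowel and add -en; stems whose last vowel is 'i' add -eka; stems whose last vowel is 'a' or 'u' change the last vowel to 'e'.
So nulen → nulenob.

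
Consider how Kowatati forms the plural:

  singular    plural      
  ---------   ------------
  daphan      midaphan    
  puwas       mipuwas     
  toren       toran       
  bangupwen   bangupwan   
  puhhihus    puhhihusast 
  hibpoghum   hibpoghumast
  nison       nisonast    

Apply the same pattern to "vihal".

mivihal

"vihal" has last vowel 'a'. The stems whose last vowel is 'a' (daphan → midaphan, puwas → mipuwas) add the prefix mi-.
The other patterns: stems whose last vowel is 'e' change the last vowel to 'a'; stems whose last vowel is 'o' or 'u' add -ast.
So vihal → mivihal.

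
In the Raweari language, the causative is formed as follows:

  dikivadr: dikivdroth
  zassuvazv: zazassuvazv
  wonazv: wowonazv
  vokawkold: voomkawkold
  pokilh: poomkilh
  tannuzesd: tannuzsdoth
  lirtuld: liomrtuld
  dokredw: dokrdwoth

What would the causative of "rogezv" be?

rorogezv

vokawkold and tannuzesd both end in -d yet inflect differently (voomkawkold, tannuzsdoth), so the final letter is not what conditions the rule; the second-to-last letter is.
"rogezv" has second-to-last letter 'z'. The stems whose second-to-last letter is 'z' (zassuvazv → zazassuvazv, wonazv → wowonazv) repeat the first consonant+vowel as a prefix.
The other patterns: stems whose second-to-last letter is 'l' insert -om- after the first vowel; stems whose second-to-last letter is 'd' or 's' delete the last vowel and add -oth.
So rogezv → rorogezv.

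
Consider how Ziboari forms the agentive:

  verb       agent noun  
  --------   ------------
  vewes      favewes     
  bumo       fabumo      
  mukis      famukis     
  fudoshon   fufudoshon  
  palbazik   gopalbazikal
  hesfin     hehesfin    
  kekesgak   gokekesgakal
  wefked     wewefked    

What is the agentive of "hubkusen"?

mukis and palbazik both have last vowel 'i' yet inflect differently (famukis, gopalbazikal), so the last vowel is not what conditions the rule; the final letter is.
"hubkusen" ends in -n. The stems ending in -n (hesfin → hehesfin, fudoshon → fufudoshon) repeat the first consonant+vowel as a prefix.
The other patterns: stems ending in -o or -s add the prefix fa-; stems ending in -k add go- … -al around the stem.
So hubkusen → huhubkusen.

huhubkusen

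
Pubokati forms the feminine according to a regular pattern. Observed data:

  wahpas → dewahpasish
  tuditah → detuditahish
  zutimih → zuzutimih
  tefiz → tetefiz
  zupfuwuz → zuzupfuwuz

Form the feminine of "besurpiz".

bebesurpiz

tuditah and zutimih both end in -h yet inflect differently (detuditahish, zuzutimih), so the final letter is not what conditions the rule; the last vowel is.
"besurpiz" has last vowel 'i'. The stems whose last vowel is 'i' (zutimih → zuzutimih, tefiz → tetefiz) repeat the first consonant+vowel as a prefix.
So besurpiz → bebesurpiz.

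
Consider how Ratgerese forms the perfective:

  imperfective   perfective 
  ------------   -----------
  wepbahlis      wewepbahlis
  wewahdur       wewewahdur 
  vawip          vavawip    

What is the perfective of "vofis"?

vovofis

Every pair shown (wepbahlis → wewepbahlis, wewahdur → wewewahdur, vawip → vavawip) follows the same rule: repeat the first consonant+vowel as a prefix.
So vofis → vovofis.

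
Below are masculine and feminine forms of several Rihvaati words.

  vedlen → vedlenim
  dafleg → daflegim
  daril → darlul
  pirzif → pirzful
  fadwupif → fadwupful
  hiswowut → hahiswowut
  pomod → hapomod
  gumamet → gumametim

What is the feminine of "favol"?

hafavol

gumamet and hiswowut both end in -t yet inflect differently (gumametim, hahiswowut), so the final letter is not what conditions the rule; the last vowel is.
"favol" has last vowel 'o'. The one such stem in the data (pomod → hapomod) adds the prefix ha-, so the same rule applies.
So favol → hafavol.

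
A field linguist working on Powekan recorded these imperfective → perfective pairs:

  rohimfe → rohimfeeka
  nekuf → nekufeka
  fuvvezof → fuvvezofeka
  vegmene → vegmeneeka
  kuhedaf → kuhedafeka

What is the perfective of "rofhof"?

rofhofeka

Every pair shown (rohimfe → rohimfeeka, nekuf → nekufeka, fuvvezof → fuvvezofeka, …) follows the same rule: add -eka.
So rofhof → rofhofeka.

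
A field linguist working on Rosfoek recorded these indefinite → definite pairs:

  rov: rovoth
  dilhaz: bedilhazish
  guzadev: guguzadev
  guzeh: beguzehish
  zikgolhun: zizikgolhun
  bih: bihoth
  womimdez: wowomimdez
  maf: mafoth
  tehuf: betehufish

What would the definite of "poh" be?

"poh" has 1 vowel. The stems with 1 vowel (bih → bihoth, rov → rovoth, maf → mafoth) add -oth.
The other patterns: stems with 2 vowels add be- … -ish around the stem; stems with 3 vowels repeat the first consonant+vowel as a prefix.
So poh → pohoth.

pohoth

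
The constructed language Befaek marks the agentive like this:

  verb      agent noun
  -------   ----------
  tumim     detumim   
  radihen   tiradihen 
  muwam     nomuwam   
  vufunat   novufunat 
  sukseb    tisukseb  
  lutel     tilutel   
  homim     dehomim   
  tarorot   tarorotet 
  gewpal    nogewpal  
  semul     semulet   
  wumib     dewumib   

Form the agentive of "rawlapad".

norawlapad

lutel and gewpal both end in -l yet inflect differently (tilutel, nogewpal), so the final letter is not what conditions the rule; the last vowel is.
"rawlapad" has last vowel 'a'. The stems whose last vowel is 'a' (gewpal → nogewpal, vufunat → novufunat, muwam → nomuwam) add the prefix no-.
The other patterns: stems whose last vowel is 'e' add the prefix ti-; stems whose last vowel is 'i' add the prefix de-; stems whose last vowel is 'o' or 'u' add -et.
So rawlapad → norawlapad.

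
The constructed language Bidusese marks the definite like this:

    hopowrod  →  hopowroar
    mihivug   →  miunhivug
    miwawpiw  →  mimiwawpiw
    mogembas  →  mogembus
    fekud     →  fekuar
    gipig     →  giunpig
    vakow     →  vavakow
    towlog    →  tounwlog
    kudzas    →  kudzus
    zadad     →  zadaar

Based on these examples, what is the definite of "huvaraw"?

huhuvaraw

"huvaraw" ends in -w. The stems ending in -w (miwawpiw → mimiwawpiw, vakow → vavakow) repeat the first consonant+vowel as a prefix.
The other patterns: stems ending in -s change the last vowel to 'u'; stems ending in -d drop the final letter and add -ar; stems ending in -g insert -un- after the first vowel.
So huvaraw → huhuvaraw.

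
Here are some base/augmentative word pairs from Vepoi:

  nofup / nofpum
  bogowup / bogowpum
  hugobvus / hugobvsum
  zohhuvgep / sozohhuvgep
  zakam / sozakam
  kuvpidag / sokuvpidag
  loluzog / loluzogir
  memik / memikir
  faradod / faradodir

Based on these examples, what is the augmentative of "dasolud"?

dasoldum

"dasolud" has last vowel 'u'. The stems whose last vowel is 'u' (nofup → nofpum, bogowup → bogowpum, hugobvus → hugobvsum) delete the last vowel and add -um.
So dasolud → dasoldum.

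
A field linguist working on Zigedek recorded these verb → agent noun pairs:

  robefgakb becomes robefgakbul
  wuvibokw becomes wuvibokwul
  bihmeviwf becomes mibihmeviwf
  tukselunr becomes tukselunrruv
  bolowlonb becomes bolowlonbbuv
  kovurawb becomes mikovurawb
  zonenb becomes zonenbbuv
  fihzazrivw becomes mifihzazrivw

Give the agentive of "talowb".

mitalowb

"talowb" has second-to-last letter 'w'. The stems whose second-to-last letter is 'w' (bihmeviwf → mibihmeviwf, kovurawb → mikovurawb) add the prefix mi-.
The other patterns: stems whose second-to-last letter is 'k' add -ul; stems whose second-to-last letter is 'n' double the final consonant and add -uv.
So talowb → mitalowb.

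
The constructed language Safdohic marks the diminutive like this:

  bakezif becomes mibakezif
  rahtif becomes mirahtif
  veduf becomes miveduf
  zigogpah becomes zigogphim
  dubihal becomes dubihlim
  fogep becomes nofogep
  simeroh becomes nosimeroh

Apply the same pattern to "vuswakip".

zigogpah and simeroh both end in -h yet inflect differently (zigogphim, nosimeroh), so the final letter is not what conditions the rule; the last vowel is.
"vuswakip" has last vowel 'i'. The stems whose last vowel is 'i' (bakezif → mibakezif, rahtif → mirahtif) add the prefix mi-.
So vuswakip → mivuswakip.

mivuswakip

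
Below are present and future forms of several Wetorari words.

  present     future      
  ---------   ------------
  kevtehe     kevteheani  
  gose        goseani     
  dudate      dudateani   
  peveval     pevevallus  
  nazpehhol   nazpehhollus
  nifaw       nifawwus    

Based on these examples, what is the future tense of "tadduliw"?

"tadduliw" ends in -w. The one such stem in the data (nifaw → nifawwus) doubles the final consonant and adds -us (as do peveval, nazpehhol), so the same rule applies.
So tadduliw → tadduliwwus.

tadduliwwus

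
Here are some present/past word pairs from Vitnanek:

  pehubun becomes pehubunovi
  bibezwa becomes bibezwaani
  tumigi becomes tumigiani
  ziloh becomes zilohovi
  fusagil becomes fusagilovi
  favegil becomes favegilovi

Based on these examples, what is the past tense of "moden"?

modenovi

"moden" ends in a consonant. The stems ending in a consonant (favegil → favegilovi, ziloh → zilohovi, fusagil → fusagilovi) add -ovi.
The other pattern: stems ending in a vowel add -ani.
So moden → modenovi.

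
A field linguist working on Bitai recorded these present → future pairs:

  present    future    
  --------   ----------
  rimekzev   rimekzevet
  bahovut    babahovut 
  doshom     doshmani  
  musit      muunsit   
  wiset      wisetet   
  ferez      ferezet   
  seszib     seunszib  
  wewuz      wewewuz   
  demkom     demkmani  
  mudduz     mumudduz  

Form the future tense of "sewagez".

"sewagez" has last vowel 'e'. The stems whose last vowel is 'e' (ferez → ferezet, wiset → wisetet, rimekzev → rimekzevet) add -et.
The other patterns: stems whose last vowel is 'i' insert -un- after the first vowel; stems whose last vowel is 'o' delete the last vowel and add -ani; stems whose last vowel is 'u' repeat the first consonant+vowel as a prefix.
So sewagez → sewagezet.

sewagezet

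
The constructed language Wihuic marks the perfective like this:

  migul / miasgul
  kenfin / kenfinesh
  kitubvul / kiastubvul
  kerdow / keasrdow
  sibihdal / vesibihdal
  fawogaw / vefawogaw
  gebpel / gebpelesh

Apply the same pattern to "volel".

volelesh

kerdow and fawogaw both end in -w yet inflect differently (keasrdow, vefawogaw), so the final letter is not what conditions the rule; the last vowel is.
"volel" has last vowel 'e'. The one such stem in the data (gebpel → gebpelesh) adds -esh, so the same rule applies.
The other patterns: stems whose last vowel is 'o' or 'u' insert -as- after the first vowel; stems whose last vowel is 'a' add the prefix ve-.
So volel → volelesh.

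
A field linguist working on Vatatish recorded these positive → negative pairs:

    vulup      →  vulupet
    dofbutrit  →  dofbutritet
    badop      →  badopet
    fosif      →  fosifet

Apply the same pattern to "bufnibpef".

bufnibpefet

Every pair shown (vulup → vulupet, dofbutrit → dofbutritet, badop → badopet, …) follows the same rule: add -et.
So bufnibpef → bufnibpefet.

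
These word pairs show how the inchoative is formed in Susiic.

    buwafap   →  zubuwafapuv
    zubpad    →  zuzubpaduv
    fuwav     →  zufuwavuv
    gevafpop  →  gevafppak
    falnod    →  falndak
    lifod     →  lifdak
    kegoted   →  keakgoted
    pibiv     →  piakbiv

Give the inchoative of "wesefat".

"wesefat" has last vowel 'a'. The stems whose last vowel is 'a' (buwafap → zubuwafapuv, zubpad → zuzubpaduv, fuwav → zufuwavuv) add zu- … -uv around the stem.
So wesefat → zuwesefatuv.

zuwesefatuv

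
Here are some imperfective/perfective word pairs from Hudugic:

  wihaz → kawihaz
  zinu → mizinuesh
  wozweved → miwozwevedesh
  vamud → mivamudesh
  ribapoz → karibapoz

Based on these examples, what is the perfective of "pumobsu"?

mipumobsuesh

wihaz and wozweved both begin with w- yet inflect differently (kawihaz, miwozwevedesh), so the first letter is not what conditions the rule; the final letter is.
"pumobsu" ends in -u. The one such stem in the data (zinu → mizinuesh) adds mi- … -esh around the stem, so the same rule applies.
The other pattern: stems ending in -z add the prefix ka-.
So pumobsu → mipumobsuesh.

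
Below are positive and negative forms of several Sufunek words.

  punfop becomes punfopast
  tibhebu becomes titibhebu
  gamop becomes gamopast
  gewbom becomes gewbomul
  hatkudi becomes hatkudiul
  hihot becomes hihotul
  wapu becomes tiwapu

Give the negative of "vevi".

punfop and gewbom both have last vowel 'o' yet inflect differently (punfopast, gewbomul), so the last vowel is not what conditions the rule; the final letter is.
"vevi" ends in -i. The one such stem in the data (hatkudi → hatkudiul) adds -ul, so the same rule applies.
So vevi → veviul.

veviul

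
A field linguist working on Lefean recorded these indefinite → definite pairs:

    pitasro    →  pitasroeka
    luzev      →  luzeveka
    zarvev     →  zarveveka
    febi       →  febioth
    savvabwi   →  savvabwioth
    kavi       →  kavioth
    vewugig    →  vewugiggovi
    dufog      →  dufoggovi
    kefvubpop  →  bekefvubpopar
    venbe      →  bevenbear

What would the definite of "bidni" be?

febi and vewugig both have last vowel 'i' yet inflect differently (febioth, vewugiggovi), so the last vowel is not what conditions the rule; the final letter is.
"bidni" ends in -i. The stems ending in -i (febi → febioth, savvabwi → savvabwioth, kavi → kavioth) add -oth.
The other patterns: stems ending in -o or -v add -eka; stems ending in -g double the final consonant and add -ovi; stems ending in -e or -p add be- … -ar around the stem.
So bidni → bidnioth.

bidnioth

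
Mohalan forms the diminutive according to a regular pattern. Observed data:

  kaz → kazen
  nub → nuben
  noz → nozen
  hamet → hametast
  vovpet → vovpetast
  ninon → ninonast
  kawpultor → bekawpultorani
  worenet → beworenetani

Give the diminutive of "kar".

hamet and worenet both end in -t yet inflect differently (hametast, beworenetani), so the final letter is not what conditions the rule; the number of vowels is.
"kar" has 1 vowel. The stems with 1 vowel (kaz → kazen, nub → nuben, noz → nozen) add -en.
The other patterns: stems with 2 vowels add -ast; stems with 3 vowels add be- … -ani around the stem.
So kar → karen.

karen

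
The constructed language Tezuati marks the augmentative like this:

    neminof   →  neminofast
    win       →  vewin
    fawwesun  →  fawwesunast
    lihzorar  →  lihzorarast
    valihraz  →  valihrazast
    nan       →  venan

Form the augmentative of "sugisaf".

nan and fawwesun both end in -n yet inflect differently (venan, fawwesunast), so the final letter is not what conditions the rule; the number of vowels is.
"sugisaf" has 3 vowels. The stems with 3 vowels (fawwesun → fawwesunast, neminof → neminofast, lihzorar → lihzorarast) add -ast.
The other pattern: stems with 1 vowel add the prefix ve-.
So sugisaf → sugisafast.

sugisafast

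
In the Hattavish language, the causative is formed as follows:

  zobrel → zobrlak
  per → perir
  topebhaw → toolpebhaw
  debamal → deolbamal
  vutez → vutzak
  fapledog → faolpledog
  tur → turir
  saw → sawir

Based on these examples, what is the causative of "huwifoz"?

zobrel and debamal both end in -l yet inflect differently (zobrlak, deolbamal), so the final letter is not what conditions the rule; the number of vowels is.
"huwifoz" has 3 vowels. The stems with 3 vowels (debamal → deolbamal, fapledog → faolpledog, topebhaw → toolpebhaw) insert -ol- after the first vowel.
The other patterns: stems with 1 vowel add -ir; stems with 2 vowels delete the last vowel and add -ak.
So huwifoz → huolwifoz.

huolwifoz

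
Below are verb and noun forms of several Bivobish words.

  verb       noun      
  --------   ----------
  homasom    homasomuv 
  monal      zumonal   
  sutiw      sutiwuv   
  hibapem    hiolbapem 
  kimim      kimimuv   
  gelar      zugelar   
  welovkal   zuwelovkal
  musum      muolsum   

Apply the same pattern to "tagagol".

"tagagol" has last vowel 'o'. The one such stem in the data (homasom → homasomuv) adds -uv, so the same rule applies.
So tagagol → tagagoluv.

tagagoluv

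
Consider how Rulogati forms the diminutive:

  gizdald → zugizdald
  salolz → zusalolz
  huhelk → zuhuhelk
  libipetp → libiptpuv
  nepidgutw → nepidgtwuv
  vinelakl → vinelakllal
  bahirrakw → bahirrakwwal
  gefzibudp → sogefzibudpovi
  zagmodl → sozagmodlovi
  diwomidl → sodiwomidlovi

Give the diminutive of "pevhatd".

pevhtduv

"pevhatd" has second-to-last letter 't'. The stems whose second-to-last letter is 't' (libipetp → libiptpuv, nepidgutw → nepidgtwuv) delete the last vowel and add -uv.
The other patterns: stems whose second-to-last letter is 'l' add the prefix zu-; stems whose second-to-last letter is 'k' double the final consonant and add -al; stems whose second-to-last letter is 'd' add so- … -ovi around the stem.
So pevhatd → pevhtduv.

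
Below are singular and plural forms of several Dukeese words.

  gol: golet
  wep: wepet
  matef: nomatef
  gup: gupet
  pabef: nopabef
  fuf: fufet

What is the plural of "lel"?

lelet

"lel" has 1 vowel. The stems with 1 vowel (wep → wepet, fuf → fufet, gup → gupet) add -et.
The other pattern: stems with 2 vowels add the prefix no-.
So lel → lelet.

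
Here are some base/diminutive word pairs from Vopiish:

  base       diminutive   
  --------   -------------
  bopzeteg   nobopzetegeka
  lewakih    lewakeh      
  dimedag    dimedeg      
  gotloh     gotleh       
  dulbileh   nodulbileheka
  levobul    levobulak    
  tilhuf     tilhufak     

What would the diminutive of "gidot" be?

gidet

dulbileh and lewakih both end in -h yet inflect differently (nodulbileheka, lewakeh), so the final letter is not what conditions the rule; the last vowel is.
"gidot" has last vowel 'o'. The one such stem in the data (gotloh → gotleh) changes the last vowel to 'e' (as do lewakih, dimedag), so the same rule applies.
The other patterns: stems whose last vowel is 'e' add no- … -eka around the stem; stems whose last vowel is 'u' add -ak.
So gidot → gidet.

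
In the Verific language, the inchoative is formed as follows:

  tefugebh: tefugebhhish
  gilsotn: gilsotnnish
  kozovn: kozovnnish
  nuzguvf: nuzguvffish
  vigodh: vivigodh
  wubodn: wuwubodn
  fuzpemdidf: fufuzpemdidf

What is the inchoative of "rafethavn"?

"rafethavn" has second-to-last letter 'v'. The stems whose second-to-last letter is 'v' (nuzguvf → nuzguvffish, kozovn → kozovnnish) double the final consonant and add -ish.
The other pattern: stems whose second-to-last letter is 'd' repeat the first consonant+vowel as a prefix.
So rafethavn → rafethavnnish.

rafethavnnish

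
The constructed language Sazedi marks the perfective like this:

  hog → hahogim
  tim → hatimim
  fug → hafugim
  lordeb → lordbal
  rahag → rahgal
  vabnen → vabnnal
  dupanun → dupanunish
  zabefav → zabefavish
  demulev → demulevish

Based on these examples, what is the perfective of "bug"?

hog and rahag both end in -g yet inflect differently (hahogim, rahgal), so the final letter is not what conditions the rule; the number of vowels is.
"bug" has 1 vowel. The stems with 1 vowel (hog → hahogim, tim → hatimim, fug → hafugim) add ha- … -im around the stem.
The other patterns: stems with 2 vowels delete the last vowel and add -al; stems with 3 vowels add -ish.
So bug → habugim.

habugim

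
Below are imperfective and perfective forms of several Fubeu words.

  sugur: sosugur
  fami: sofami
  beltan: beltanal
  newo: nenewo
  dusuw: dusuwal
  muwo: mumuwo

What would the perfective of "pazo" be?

sugur and dusuw both have last vowel 'u' yet inflect differently (sosugur, dusuwal), so the last vowel is not what conditions the rule; the final letter is.
"pazo" ends in -o. The stems ending in -o (muwo → mumuwo, newo → nenewo) repeat the first consonant+vowel as a prefix.
So pazo → papazo.

papazo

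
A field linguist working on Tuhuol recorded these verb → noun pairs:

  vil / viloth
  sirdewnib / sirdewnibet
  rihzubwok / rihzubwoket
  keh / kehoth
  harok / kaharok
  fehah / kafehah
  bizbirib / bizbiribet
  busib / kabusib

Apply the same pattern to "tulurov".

keh and fehah both end in -h yet inflect differently (kehoth, kafehah), so the final letter is not what conditions the rule; the number of vowels is.
"tulurov" has 3 vowels. The stems with 3 vowels (bizbirib → bizbiribet, sirdewnib → sirdewnibet, rihzubwok → rihzubwoket) add -et.
So tulurov → tulurovet.

tulurovet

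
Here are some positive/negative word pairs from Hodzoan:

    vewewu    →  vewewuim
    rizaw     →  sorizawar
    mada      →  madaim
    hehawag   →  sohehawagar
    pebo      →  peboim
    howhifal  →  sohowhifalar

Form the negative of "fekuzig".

sofekuzigar

mada and hehawag both have last vowel 'a' yet inflect differently (madaim, sohehawagar), so the last vowel is not what conditions the rule; whether the stem ends in a vowel or a consonant is.
"fekuzig" ends in a consonant. The stems ending in a consonant (hehawag → sohehawagar, howhifal → sohowhifalar, rizaw → sorizawar) add so- … -ar around the stem.
So fekuzig → sofekuzigar.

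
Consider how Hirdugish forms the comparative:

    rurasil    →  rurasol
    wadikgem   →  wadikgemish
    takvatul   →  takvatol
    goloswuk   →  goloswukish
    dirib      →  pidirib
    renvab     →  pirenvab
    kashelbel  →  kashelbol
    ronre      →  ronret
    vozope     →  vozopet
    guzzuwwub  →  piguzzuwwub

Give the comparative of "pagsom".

dirib and rurasil both have last vowel 'i' yet inflect differently (pidirib, rurasol), so the last vowel is not what conditions the rule; the final letter is.
"pagsom" ends in -m. The one such stem in the data (wadikgem → wadikgemish) adds -ish, so the same rule applies.
The other patterns: stems ending in -b add the prefix pi-; stems ending in -e drop the final letter and add -et; stems ending in -l change the last vowel to 'o'.
So pagsom → pagsomish.

pagsomish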